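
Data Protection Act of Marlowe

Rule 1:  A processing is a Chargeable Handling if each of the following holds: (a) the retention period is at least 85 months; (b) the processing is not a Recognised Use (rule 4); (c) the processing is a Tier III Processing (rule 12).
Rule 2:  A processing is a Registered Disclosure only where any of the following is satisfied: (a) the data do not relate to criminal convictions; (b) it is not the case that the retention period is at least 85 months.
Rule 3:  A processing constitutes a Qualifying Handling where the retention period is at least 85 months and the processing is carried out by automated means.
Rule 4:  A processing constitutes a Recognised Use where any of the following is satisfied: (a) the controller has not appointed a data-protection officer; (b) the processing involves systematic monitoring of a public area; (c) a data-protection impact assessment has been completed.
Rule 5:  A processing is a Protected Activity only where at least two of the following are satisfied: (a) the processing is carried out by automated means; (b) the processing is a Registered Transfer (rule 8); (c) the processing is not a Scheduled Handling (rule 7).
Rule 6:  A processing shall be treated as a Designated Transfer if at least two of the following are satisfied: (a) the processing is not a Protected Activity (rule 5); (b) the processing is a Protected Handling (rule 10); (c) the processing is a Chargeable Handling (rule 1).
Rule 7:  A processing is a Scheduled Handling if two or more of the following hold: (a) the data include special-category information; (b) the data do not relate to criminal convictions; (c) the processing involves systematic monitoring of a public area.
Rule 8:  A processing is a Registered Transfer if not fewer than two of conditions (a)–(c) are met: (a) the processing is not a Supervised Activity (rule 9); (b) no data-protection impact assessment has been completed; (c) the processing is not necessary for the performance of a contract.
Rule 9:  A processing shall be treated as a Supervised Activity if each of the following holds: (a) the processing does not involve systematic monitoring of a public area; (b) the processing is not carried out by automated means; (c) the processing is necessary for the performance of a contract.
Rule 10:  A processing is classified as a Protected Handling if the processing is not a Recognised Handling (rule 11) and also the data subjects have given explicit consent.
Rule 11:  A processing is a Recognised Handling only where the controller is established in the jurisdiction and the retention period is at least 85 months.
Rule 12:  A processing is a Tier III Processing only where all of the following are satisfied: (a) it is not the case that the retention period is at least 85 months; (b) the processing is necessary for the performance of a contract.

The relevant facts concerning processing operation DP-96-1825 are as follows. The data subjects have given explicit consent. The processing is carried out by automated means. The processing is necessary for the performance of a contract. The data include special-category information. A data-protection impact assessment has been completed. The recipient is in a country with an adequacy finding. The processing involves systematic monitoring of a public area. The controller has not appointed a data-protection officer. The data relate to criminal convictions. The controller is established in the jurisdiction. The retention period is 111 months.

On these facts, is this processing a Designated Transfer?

No

rule 9 — Supervised Activity: [the processing does not involve systematic monitoring of a public area? no] AND [the processing is not carried out by automated means? no] AND [the processing is necessary for the performance of a contract? yes] → not satisfied.
rule 8 — Registered Transfer: not a Supervised Activity (rule 9)? yes; no data-protection impact assessment has been completed? no; the processing is not necessary for the performance of a contract? no — 1 of 3 hold (need ≥2) → not satisfied.
rule 7 — Scheduled Handling: the data include special-category information? yes; the data do not relate to criminal convictions? no; the processing involves systematic monitoring of a public area? yes — 2 of 3 hold (need ≥2) → satisfied.
rule 5 — Protected Activity: the processing is carried out by automated means? yes; Registered Transfer (rule 8)? no; not a Scheduled Handling (rule 7)? no — 1 of 3 hold (need ≥2) → not satisfied.
rule 11 — Recognised Handling: [the controller is established in the jurisdiction? yes] AND [retention period: 111 months ≥ 85 months? yes] → satisfied.
rule 10 — Protected Handling: [not a Recognised Handling (rule 11)? no] AND [the data subjects have given explicit consent? yes] → not satisfied.
rule 4 — Recognised Use: [the controller has not appointed a data-protection officer? yes] OR [the processing involves systematic monitoring of a public area? yes] OR [a data-protection impact assessment has been completed? yes] → satisfied.
rule 12 — Tier III Processing: [retention period: 111 months ≥ 85 months? yes, so negated condition no] AND [the processing is necessary for the performance of a contract? yes] → not satisfied.
rule 1 — Chargeable Handling: [retention period: 111 months ≥ 85 months? yes] AND [not a Recognised Use (rule 4)? no] AND [Tier III Processing (rule 12)? no] → not satisfied.
rule 6 — Designated Transfer: not a Protected Activity (rule 5)? yes; Protected Handling (rule 10)? no; Chargeable Handling (rule 1)? no — 1 of 3 hold (need ≥2) → not satisfied.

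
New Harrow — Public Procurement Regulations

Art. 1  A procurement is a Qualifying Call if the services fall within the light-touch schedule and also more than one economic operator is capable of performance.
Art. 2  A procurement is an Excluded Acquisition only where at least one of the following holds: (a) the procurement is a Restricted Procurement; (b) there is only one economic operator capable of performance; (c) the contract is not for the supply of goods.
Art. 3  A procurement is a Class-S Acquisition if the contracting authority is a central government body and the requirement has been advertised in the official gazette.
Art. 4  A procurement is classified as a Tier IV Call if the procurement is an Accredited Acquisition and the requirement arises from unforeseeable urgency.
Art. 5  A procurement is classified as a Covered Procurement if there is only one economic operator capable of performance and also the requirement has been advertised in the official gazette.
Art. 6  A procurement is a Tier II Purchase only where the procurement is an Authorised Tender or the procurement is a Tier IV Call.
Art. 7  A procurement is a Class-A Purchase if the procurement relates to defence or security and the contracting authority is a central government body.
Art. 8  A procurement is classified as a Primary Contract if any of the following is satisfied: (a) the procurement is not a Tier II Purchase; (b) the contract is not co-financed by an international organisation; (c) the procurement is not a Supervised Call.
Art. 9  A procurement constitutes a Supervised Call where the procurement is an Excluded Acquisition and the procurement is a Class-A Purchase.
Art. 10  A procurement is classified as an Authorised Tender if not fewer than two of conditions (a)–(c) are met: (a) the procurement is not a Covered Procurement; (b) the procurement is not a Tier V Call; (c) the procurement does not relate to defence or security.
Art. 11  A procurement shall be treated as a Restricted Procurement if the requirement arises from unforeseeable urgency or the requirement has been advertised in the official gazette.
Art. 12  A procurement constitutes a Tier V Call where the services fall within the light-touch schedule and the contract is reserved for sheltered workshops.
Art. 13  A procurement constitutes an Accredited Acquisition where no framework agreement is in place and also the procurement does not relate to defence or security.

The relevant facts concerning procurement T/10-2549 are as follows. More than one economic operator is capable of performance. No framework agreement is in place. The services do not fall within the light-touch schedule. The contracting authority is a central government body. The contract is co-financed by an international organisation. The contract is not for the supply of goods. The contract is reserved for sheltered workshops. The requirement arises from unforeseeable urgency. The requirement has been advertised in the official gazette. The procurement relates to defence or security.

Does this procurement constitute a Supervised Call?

Yes

Under article 11: the requirement arises from unforeseeable urgency? yes; or the requirement has been advertised in the official gazette? yes. So the procurement is a Restricted Procurement.
Under article 2: Restricted Procurement (article 11)? yes; or there is only one economic operator capable of performance? no; or the contract is not for the supply of goods? yes. So the procurement is an Excluded Acquisition.
Under article 7: the procurement relates to defence or security? yes; and the contracting authority is a central government body? yes. So the procurement is a Class-A Purchase.
Under article 9: Excluded Acquisition (article 2)? yes; and Class-A Purchase (article 7)? yes. So the procurement is a Supervised Call.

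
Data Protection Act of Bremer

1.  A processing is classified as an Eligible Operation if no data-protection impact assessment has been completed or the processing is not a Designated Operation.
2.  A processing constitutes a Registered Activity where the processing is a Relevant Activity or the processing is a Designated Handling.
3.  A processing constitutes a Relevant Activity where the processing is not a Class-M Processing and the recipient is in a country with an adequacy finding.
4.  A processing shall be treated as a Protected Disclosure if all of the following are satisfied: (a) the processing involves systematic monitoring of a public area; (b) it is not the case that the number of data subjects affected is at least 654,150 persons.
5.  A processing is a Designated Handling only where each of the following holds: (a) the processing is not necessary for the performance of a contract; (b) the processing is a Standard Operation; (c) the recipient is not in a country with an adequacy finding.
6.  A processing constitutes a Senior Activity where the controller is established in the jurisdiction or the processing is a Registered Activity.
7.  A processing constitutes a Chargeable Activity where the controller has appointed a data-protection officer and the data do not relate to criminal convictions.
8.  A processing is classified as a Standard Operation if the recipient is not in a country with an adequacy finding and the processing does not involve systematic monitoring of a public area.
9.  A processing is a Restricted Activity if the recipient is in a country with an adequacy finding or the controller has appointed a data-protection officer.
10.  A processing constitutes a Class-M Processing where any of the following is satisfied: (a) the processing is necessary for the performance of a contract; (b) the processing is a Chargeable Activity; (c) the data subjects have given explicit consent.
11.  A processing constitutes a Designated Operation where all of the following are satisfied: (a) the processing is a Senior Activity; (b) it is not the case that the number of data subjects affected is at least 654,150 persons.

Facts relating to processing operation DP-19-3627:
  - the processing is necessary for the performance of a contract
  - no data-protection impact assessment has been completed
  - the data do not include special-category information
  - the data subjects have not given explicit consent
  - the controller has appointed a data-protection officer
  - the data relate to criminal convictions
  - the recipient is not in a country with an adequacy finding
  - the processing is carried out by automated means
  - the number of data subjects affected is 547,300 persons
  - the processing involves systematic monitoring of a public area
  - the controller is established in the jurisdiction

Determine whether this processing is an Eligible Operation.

Yes

Under paragraph 7: the controller has appointed a data-protection officer? yes; and the data do not relate to criminal convictions? no. So the processing is not a Chargeable Activity.
Under paragraph 10: the processing is necessary for the performance of a contract? yes; or Chargeable Activity (paragraph 7)? no; or the data subjects have given explicit consent? no. So the processing is a Class-M Processing.
Under paragraph 3: not a Class-M Processing (paragraph 10)? no; and the recipient is in a country with an adequacy finding? no. So the processing is not a Relevant Activity.
Under paragraph 8: the recipient is not in a country with an adequacy finding? yes; and the processing does not involve systematic monitoring of a public area? no. So the processing is not a Standard Operation.
Under paragraph 5: the processing is not necessary for the performance of a contract? no; and Standard Operation (paragraph 8)? no; and the recipient is not in a country with an adequacy finding? yes. So the processing is not a Designated Handling.
Under paragraph 2: Relevant Activity (paragraph 3)? no; or Designated Handling (paragraph 5)? no. So the processing is not a Registered Activity.
Under paragraph 6: the controller is established in the jurisdiction? yes; or Registered Activity (paragraph 2)? no. So the processing is a Senior Activity.
Under paragraph 11: Senior Activity (paragraph 6)? yes; and number of data subjects affected: 547,300 persons ≥ 654,150 persons? no, so negated condition yes. So the processing is a Designated Operation.
Under paragraph 1: no data-protection impact assessment has been completed? yes; or not a Designated Operation (paragraph 11)? no. So the processing is an Eligible Operation.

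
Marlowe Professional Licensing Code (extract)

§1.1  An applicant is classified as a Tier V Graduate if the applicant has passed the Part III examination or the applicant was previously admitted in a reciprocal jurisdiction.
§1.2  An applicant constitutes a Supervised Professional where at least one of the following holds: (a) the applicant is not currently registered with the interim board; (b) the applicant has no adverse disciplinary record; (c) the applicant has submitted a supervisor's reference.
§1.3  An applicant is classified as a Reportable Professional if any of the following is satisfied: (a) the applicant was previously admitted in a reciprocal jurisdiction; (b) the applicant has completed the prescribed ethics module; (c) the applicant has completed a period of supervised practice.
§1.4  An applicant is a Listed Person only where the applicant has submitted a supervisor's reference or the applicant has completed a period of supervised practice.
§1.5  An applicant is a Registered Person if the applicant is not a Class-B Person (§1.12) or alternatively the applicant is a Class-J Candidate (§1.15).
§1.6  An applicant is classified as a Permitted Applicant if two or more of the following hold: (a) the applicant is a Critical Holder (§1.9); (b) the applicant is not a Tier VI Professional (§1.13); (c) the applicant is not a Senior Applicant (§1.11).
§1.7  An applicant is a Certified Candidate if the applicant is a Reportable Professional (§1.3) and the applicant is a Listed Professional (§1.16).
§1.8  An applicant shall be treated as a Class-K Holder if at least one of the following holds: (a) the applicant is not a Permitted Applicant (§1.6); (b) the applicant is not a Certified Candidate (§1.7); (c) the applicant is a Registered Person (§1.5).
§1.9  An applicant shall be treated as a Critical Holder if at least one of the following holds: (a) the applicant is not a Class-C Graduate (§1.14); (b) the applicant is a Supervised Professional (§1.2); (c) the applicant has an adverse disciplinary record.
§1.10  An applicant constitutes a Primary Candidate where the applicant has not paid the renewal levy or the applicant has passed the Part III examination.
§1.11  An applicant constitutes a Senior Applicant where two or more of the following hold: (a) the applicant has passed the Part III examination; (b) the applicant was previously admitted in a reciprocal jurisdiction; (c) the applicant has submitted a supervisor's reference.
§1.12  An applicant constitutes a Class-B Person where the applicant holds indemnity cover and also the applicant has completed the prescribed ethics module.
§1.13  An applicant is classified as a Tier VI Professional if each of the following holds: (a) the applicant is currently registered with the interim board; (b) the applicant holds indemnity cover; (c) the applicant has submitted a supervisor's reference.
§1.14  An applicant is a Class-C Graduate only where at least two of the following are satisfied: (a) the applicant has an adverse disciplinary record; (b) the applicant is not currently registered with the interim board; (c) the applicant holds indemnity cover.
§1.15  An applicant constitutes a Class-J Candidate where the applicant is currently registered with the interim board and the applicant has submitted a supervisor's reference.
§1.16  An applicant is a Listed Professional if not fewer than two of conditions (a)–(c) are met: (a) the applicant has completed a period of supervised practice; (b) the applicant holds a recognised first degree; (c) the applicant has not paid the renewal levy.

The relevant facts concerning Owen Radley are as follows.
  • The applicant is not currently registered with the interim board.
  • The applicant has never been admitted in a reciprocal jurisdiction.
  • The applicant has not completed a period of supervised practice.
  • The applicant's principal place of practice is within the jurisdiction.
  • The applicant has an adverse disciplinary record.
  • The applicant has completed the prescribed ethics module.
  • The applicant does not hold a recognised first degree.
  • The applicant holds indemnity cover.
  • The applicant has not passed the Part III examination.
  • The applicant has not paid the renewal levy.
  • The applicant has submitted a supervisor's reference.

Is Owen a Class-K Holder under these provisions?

§1.14 — Class-C Graduate: the applicant has an adverse disciplinary record? yes; the applicant is not currently registered with the interim board? yes; the applicant holds indemnity cover? yes — 3 of 3 hold (need ≥2) → satisfied.
§1.2 — Supervised Professional: [the applicant is not currently registered with the interim board? yes] OR [the applicant has no adverse disciplinary record? no] OR [the applicant has submitted a supervisor's reference? yes] → satisfied.
§1.9 — Critical Holder: [not a Class-C Graduate (§1.14)? no] OR [Supervised Professional (§1.2)? yes] OR [the applicant has an adverse disciplinary record? yes] → satisfied.
§1.13 — Tier VI Professional: [the applicant is currently registered with the interim board? no] AND [the applicant holds indemnity cover? yes] AND [the applicant has submitted a supervisor's reference? yes] → not satisfied.
§1.11 — Senior Applicant: the applicant has passed the Part III examination? no; the applicant was previously admitted in a reciprocal jurisdiction? no; the applicant has submitted a supervisor's reference? yes — 1 of 3 hold (need ≥2) → not satisfied.
§1.6 — Permitted Applicant: Critical Holder (§1.9)? yes; not a Tier VI Professional (§1.13)? yes; not a Senior Applicant (§1.11)? yes — 3 of 3 hold (need ≥2) → satisfied.
§1.3 — Reportable Professional: [the applicant was previously admitted in a reciprocal jurisdiction? no] OR [the applicant has completed the prescribed ethics module? yes] OR [the applicant has completed a period of supervised practice? no] → satisfied.
§1.16 — Listed Professional: the applicant has completed a period of supervised practice? no; the applicant holds a recognised first degree? no; the applicant has not paid the renewal levy? yes — 1 of 3 hold (need ≥2) → not satisfied.
§1.7 — Certified Candidate: [Reportable Professional (§1.3)? yes] AND [Listed Professional (§1.16)? no] → not satisfied.
§1.12 — Class-B Person: [the applicant holds indemnity cover? yes] AND [the applicant has completed the prescribed ethics module? yes] → satisfied.
§1.15 — Class-J Candidate: [the applicant is currently registered with the interim board? no] AND [the applicant has submitted a supervisor's reference? yes] → not satisfied.
§1.5 — Registered Person: [not a Class-B Person (§1.12)? no] OR [Class-J Candidate (§1.15)? no] → not satisfied.
§1.8 — Class-K Holder: [not a Permitted Applicant (§1.6)? no] OR [not a Certified Candidate (§1.7)? yes] OR [Registered Person (§1.5)? no] → satisfied.

Yes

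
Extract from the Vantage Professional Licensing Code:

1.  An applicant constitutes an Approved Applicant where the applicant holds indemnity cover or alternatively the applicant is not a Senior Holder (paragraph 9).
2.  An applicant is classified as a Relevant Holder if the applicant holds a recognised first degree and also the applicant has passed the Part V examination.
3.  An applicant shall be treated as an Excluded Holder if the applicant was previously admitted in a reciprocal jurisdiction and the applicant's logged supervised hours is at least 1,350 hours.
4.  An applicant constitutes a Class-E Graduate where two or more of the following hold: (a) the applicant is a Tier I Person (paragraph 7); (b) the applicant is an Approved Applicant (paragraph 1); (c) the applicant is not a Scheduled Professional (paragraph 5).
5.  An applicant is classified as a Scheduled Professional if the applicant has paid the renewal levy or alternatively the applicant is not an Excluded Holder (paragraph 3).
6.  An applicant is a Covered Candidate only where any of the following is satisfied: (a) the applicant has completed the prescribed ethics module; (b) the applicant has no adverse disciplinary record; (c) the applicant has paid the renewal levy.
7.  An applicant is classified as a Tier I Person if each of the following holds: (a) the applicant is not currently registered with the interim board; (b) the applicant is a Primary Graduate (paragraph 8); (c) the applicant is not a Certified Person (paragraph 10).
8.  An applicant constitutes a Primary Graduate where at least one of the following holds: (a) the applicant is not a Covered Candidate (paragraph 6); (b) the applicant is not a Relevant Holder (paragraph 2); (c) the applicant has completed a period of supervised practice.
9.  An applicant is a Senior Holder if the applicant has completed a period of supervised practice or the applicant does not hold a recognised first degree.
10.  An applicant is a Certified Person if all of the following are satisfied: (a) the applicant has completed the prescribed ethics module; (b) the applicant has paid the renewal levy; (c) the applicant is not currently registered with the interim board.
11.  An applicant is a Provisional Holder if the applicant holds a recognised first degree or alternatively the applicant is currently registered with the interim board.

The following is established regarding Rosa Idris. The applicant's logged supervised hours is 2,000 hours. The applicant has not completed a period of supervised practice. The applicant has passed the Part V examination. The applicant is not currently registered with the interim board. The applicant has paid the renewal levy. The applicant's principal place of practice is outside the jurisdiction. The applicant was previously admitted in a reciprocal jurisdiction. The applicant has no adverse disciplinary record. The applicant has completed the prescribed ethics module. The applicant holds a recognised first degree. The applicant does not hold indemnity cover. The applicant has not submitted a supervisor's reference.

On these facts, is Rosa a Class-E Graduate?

No

paragraph 6 — Covered Candidate: [the applicant has completed the prescribed ethics module? yes] OR [the applicant has no adverse disciplinary record? yes] OR [the applicant has paid the renewal levy? yes] → satisfied.
paragraph 2 — Relevant Holder: [the applicant holds a recognised first degree? yes] AND [the applicant has passed the Part V examination? yes] → satisfied.
paragraph 8 — Primary Graduate: [not a Covered Candidate (paragraph 6)? no] OR [not a Relevant Holder (paragraph 2)? no] OR [the applicant has completed a period of supervised practice? no] → not satisfied.
paragraph 10 — Certified Person: [the applicant has completed the prescribed ethics module? yes] AND [the applicant has paid the renewal levy? yes] AND [the applicant is not currently registered with the interim board? yes] → satisfied.
paragraph 7 — Tier I Person: [the applicant is not currently registered with the interim board? yes] AND [Primary Graduate (paragraph 8)? no] AND [not a Certified Person (paragraph 10)? no] → not satisfied.
paragraph 9 — Senior Holder: [the applicant has completed a period of supervised practice? no] OR [the applicant does not hold a recognised first degree? no] → not satisfied.
paragraph 1 — Approved Applicant: [the applicant holds indemnity cover? no] OR [not a Senior Holder (paragraph 9)? yes] → satisfied.
paragraph 3 — Excluded Holder: [the applicant was previously admitted in a reciprocal jurisdiction? yes] AND [applicant's logged supervised hours: 2,000 hours ≥ 1,350 hours? yes] → satisfied.
paragraph 5 — Scheduled Professional: [the applicant has paid the renewal levy? yes] OR [not an Excluded Holder (paragraph 3)? no] → satisfied.
paragraph 4 — Class-E Graduate: Tier I Person (paragraph 7)? no; Approved Applicant (paragraph 1)? yes; not a Scheduled Professional (paragraph 5)? no — 1 of 3 hold (need ≥2) → not satisfied.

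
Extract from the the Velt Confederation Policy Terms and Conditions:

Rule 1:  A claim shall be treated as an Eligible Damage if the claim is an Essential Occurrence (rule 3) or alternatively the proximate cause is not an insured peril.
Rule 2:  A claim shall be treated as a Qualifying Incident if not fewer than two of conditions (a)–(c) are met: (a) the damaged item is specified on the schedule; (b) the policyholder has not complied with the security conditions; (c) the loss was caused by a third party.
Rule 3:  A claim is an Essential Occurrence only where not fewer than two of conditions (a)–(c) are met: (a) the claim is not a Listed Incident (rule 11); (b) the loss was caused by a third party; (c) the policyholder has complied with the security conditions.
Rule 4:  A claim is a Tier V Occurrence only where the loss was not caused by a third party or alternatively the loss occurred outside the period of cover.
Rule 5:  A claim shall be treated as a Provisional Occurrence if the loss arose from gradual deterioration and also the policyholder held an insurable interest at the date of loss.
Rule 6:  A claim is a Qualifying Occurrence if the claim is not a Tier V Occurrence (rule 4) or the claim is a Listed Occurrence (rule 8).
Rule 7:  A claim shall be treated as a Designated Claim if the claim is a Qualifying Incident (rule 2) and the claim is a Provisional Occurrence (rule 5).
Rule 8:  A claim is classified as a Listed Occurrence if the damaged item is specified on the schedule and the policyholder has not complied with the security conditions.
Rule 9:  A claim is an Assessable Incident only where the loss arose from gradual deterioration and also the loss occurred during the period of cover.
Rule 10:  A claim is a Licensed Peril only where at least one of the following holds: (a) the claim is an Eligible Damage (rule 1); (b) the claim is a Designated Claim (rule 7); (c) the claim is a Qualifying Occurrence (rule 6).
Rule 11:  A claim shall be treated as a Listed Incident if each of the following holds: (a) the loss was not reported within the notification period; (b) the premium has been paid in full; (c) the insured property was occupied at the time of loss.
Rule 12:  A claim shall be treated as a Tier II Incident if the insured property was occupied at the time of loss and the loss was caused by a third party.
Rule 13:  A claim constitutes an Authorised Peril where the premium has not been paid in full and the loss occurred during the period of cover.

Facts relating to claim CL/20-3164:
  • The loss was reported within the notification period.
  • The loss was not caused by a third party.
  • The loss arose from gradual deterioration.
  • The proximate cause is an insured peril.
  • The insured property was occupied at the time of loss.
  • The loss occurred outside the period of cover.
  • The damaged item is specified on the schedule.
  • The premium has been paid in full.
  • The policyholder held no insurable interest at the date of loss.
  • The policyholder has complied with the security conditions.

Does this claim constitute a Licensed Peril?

Yes

Under rule 11: the loss was not reported within the notification period? no; and the premium has been paid in full? yes; and the insured property was occupied at the time of loss? yes. So the claim is not a Listed Incident.
Under rule 3: not a Listed Incident (rule 11)? yes; the loss was caused by a third party? no; the policyholder has complied with the security conditions? yes — 2 of 3 hold (need ≥2) → satisfied.
Under rule 1: Essential Occurrence (rule 3)? yes; or the proximate cause is not an insured peril? no. So the claim is an Eligible Damage.
Under rule 2: the damaged item is specified on the schedule? yes; the policyholder has not complied with the security conditions? no; the loss was caused by a third party? no — 1 of 3 hold (need ≥2) → not satisfied.
Under rule 5: the loss arose from gradual deterioration? yes; and the policyholder held an insurable interest at the date of loss? no. So the claim is not a Provisional Occurrence.
Under rule 7: Qualifying Incident (rule 2)? no; and Provisional Occurrence (rule 5)? no. So the claim is not a Designated Claim.
Under rule 4: the loss was not caused by a third party? yes; or the loss occurred outside the period of cover? yes. So the claim is a Tier V Occurrence.
Under rule 8: the damaged item is specified on the schedule? yes; and the policyholder has not complied with the security conditions? no. So the claim is not a Listed Occurrence.
Under rule 6: not a Tier V Occurrence (rule 4)? no; or Listed Occurrence (rule 8)? no. So the claim is not a Qualifying Occurrence.
Under rule 10: Eligible Damage (rule 1)? yes; or Designated Claim (rule 7)? no; or Qualifying Occurrence (rule 6)? no. So the claim is a Licensed Peril.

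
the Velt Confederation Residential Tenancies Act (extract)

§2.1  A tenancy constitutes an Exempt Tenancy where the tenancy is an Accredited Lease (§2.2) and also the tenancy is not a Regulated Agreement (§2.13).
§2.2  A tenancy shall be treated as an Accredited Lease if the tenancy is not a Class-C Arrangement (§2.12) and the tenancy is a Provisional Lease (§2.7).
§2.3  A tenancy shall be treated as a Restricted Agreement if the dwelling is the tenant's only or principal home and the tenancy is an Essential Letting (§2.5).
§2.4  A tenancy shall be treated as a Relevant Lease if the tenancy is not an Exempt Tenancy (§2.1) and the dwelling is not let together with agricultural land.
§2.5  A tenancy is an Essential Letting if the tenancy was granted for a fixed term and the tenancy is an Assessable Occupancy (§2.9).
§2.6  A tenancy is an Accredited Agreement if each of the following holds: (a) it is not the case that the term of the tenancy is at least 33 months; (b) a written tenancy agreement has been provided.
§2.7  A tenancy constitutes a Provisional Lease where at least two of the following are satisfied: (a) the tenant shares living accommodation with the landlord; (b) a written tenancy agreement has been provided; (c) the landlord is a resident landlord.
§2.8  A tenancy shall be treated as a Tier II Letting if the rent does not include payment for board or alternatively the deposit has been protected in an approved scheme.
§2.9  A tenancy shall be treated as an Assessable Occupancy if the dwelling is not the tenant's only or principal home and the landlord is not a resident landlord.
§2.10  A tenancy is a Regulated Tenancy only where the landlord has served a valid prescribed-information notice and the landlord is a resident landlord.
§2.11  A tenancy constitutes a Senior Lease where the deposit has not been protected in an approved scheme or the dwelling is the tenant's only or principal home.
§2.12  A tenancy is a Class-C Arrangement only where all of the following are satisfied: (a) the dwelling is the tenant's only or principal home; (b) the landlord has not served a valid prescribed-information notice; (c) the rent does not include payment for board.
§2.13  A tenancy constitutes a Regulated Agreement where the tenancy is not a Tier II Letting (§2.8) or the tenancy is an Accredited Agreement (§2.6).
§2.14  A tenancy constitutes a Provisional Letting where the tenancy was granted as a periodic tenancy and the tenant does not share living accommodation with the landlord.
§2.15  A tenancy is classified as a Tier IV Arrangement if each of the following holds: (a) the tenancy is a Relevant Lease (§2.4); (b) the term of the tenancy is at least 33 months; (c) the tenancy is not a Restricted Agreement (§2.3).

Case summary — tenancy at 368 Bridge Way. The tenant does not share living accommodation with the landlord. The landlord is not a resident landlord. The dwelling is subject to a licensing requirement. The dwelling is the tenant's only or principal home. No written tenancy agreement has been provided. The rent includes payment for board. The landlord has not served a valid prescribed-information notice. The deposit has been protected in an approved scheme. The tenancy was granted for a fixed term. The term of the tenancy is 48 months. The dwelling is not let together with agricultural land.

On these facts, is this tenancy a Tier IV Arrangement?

Under §2.12: the dwelling is the tenant's only or principal home? yes; and the landlord has not served a valid prescribed-information notice? yes; and the rent does not include payment for board? no. So the tenancy is not a Class-C Arrangement.
Under §2.7: the tenant shares living accommodation with the landlord? no; a written tenancy agreement has been provided? no; the landlord is a resident landlord? no — 0 of 3 hold (need ≥2) → not satisfied.
Under §2.2: not a Class-C Arrangement (§2.12)? yes; and Provisional Lease (§2.7)? no. So the tenancy is not an Accredited Lease.
Under §2.8: the rent does not include payment for board? no; or the deposit has been protected in an approved scheme? yes. So the tenancy is a Tier II Letting.
Under §2.6: term of the tenancy: 48 months ≥ 33 months? yes, so negated condition no; and a written tenancy agreement has been provided? no. So the tenancy is not an Accredited Agreement.
Under §2.13: not a Tier II Letting (§2.8)? no; or Accredited Agreement (§2.6)? no. So the tenancy is not a Regulated Agreement.
Under §2.1: Accredited Lease (§2.2)? no; and not a Regulated Agreement (§2.13)? yes. So the tenancy is not an Exempt Tenancy.
Under §2.4: not an Exempt Tenancy (§2.1)? yes; and the dwelling is not let together with agricultural land? yes. So the tenancy is a Relevant Lease.
Under §2.9: the dwelling is not the tenant's only or principal home? no; and the landlord is not a resident landlord? yes. So the tenancy is not an Assessable Occupancy.
Under §2.5: the tenancy was granted for a fixed term? yes; and Assessable Occupancy (§2.9)? no. So the tenancy is not an Essential Letting.
Under §2.3: the dwelling is the tenant's only or principal home? yes; and Essential Letting (§2.5)? no. So the tenancy is not a Restricted Agreement.
Under §2.15: Relevant Lease (§2.4)? yes; and term of the tenancy: 48 months ≥ 33 months? yes; and not a Restricted Agreement (§2.3)? yes. So the tenancy is a Tier IV Arrangement.

Yes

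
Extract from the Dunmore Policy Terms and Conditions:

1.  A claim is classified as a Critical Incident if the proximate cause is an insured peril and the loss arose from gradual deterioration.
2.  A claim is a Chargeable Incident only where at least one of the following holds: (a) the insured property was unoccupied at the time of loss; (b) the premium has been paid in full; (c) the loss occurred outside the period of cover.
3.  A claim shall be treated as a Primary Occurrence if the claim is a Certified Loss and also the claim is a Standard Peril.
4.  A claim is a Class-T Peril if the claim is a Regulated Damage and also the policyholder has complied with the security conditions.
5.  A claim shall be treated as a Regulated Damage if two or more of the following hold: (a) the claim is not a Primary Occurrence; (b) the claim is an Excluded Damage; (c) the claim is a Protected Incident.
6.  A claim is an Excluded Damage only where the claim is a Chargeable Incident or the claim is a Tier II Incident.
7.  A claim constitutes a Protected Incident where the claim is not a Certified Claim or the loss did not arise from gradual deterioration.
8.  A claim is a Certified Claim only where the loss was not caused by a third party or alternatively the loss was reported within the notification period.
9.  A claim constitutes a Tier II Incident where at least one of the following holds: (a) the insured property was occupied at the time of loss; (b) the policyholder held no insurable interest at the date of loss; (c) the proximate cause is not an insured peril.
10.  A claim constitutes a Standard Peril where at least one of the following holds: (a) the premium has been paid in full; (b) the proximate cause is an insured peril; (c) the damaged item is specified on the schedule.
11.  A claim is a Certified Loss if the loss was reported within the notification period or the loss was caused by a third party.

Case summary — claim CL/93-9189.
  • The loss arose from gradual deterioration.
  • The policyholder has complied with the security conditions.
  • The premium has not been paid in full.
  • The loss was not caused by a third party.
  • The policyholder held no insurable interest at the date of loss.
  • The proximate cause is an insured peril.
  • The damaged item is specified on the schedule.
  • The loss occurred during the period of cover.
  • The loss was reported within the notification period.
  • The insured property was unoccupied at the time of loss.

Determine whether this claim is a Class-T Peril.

No

paragraph 11 — Certified Loss: [the loss was reported within the notification period? yes] OR [the loss was caused by a third party? no] → satisfied.
paragraph 10 — Standard Peril: [the premium has been paid in full? no] OR [the proximate cause is an insured peril? yes] OR [the damaged item is specified on the schedule? yes] → satisfied.
paragraph 3 — Primary Occurrence: [Certified Loss (paragraph 11)? yes] AND [Standard Peril (paragraph 10)? yes] → satisfied.
paragraph 2 — Chargeable Incident: [the insured property was unoccupied at the time of loss? yes] OR [the premium has been paid in full? no] OR [the loss occurred outside the period of cover? no] → satisfied.
paragraph 9 — Tier II Incident: [the insured property was occupied at the time of loss? no] OR [the policyholder held no insurable interest at the date of loss? yes] OR [the proximate cause is not an insured peril? no] → satisfied.
paragraph 6 — Excluded Damage: [Chargeable Incident (paragraph 2)? yes] OR [Tier II Incident (paragraph 9)? yes] → satisfied.
paragraph 8 — Certified Claim: [the loss was not caused by a third party? yes] OR [the loss was reported within the notification period? yes] → satisfied.
paragraph 7 — Protected Incident: [not a Certified Claim (paragraph 8)? no] OR [the loss did not arise from gradual deterioration? no] → not satisfied.
paragraph 5 — Regulated Damage: not a Primary Occurrence (paragraph 3)? no; Excluded Damage (paragraph 6)? yes; Protected Incident (paragraph 7)? no — 1 of 3 hold (need ≥2) → not satisfied.
paragraph 4 — Class-T Peril: [Regulated Damage (paragraph 5)? no] AND [the policyholder has complied with the security conditions? yes] → not satisfied.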